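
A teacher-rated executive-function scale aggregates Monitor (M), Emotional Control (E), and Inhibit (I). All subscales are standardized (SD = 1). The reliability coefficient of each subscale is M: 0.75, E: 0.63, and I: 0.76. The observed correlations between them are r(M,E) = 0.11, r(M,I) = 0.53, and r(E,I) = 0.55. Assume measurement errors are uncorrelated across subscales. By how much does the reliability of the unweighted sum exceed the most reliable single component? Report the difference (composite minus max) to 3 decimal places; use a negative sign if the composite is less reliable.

Var(sum) = 3 + 2.38 = 5.38; true-score variance = 2.14 + 2.38 = 4.52; composite reliability = 0.8401.
Max component reliability = 0.7600.
Difference = 0.8401 − 0.7600 = 0.080.

0.080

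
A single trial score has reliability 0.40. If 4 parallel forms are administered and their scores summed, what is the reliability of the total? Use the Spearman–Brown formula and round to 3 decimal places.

0.727

ρ_k = kρ / (1 + (k−1)ρ) = 4·0.40 / (1 + 3·0.40) = 1.600 / 2.200 = 0.727.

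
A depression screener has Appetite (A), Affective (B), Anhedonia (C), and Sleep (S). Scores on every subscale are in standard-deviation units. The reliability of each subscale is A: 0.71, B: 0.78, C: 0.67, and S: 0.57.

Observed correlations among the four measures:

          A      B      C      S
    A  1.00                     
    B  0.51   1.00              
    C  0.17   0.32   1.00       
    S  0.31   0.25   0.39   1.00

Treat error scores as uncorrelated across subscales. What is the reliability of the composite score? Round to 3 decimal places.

0.839

Var(A+B+C+S) = 4 + 2·[0.51 + 0.17 + 0.31 + 0.32 + 0.25 + 0.39] = 4 + 3.9 = 7.9.
With uncorrelated errors the cross-covariances are all true-score covariance, so they carry over unchanged; only the diagonal terms shrink to ρᵢσᵢ².
True-score variance = [0.71 + 0.78 + 0.67 + 0.57] + 3.9 = 2.73 + 3.9 = 6.63.
Reliability = 6.63 / 7.9 = 0.839.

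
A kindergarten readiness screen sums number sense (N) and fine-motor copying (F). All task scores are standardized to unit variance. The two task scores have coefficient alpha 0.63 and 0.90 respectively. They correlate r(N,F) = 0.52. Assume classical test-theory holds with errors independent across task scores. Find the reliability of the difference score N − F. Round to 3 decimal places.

Var(N−F) = 1 + 1 − 2·0.52 = 2 − 1.04 = 0.96.
Under uncorrelated errors the observed covariances equal the true-score covariances, so only the own-variance terms attenuate.
True-score variance = [0.63 + 0.90] − 1.04 = 1.53 − 1.04 = 0.49.
Reliability = 0.49 / 0.96 = 0.510.

0.510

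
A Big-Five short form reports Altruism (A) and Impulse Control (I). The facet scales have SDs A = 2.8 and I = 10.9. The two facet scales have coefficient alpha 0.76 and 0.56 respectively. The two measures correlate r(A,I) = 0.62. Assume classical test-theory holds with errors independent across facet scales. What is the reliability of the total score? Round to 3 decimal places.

Var(A+I) = 2.8² + 10.9² + 2·[2.8·10.9·0.62] = 126.65 + 37.8448 = 164.495.
With uncorrelated errors the cross-covariances are all true-score covariance, so they carry over unchanged; only the diagonal terms shrink to ρᵢσᵢ².
True-score variance = [2.8²·0.76 + 10.9²·0.56] + 37.8448 = 72.492 + 37.8448 = 110.337.
Reliability = 110.337 / 164.495 = 0.671.

0.671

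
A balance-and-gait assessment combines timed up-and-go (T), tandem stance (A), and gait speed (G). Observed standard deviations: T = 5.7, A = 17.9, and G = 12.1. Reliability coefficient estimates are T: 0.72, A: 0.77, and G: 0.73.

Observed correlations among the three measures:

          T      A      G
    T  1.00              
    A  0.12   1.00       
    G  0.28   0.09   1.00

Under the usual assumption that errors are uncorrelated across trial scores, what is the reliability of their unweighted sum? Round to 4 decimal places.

Var(T+A+G) = 5.7² + 17.9² + 12.1² + 2·[5.7·17.9·0.12 + 5.7·12.1·0.28 + 17.9·12.1·0.09] = 499.31 + 102.097 = 601.407.
Because errors are independent across components, Cov(Tᵢ,Tⱼ) = Cov(Xᵢ,Xⱼ); the off-diagonal part of the true-score variance is the same as above.
True-score variance = [5.7²·0.72 + 17.9²·0.77 + 12.1²·0.73] + 102.097 = 376.988 + 102.097 = 479.084.
Reliability = 479.084 / 601.407 = 0.7966.

0.7966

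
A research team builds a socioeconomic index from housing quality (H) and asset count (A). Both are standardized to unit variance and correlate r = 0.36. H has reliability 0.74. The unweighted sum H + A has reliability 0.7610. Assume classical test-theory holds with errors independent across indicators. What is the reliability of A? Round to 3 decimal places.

Var(H+A) = 2 + 2·0.36 = 2.720.
True-score variance = ρ_H + ρ_A + 2·0.36, so 0.7610 = (0.74 + ρ_A + 0.72) / 2.720.
ρ_A = 0.7610·2.720 − 0.74 − 0.72 = 0.610.

0.610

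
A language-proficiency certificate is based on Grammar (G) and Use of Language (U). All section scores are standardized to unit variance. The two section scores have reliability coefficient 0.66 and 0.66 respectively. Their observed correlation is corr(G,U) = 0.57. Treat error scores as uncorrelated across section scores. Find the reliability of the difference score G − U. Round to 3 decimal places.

Var(G−U) = 1 + 1 − 2·0.57 = 2 − 1.14 = 0.86.
Because errors are independent across components, Cov(Tᵢ,Tⱼ) = Cov(Xᵢ,Xⱼ); the off-diagonal part of the true-score variance is the same as above.
True-score variance = [0.66 + 0.66] − 1.14 = 1.32 − 1.14 = 0.18.
Reliability = 0.18 / 0.86 = 0.209.

0.209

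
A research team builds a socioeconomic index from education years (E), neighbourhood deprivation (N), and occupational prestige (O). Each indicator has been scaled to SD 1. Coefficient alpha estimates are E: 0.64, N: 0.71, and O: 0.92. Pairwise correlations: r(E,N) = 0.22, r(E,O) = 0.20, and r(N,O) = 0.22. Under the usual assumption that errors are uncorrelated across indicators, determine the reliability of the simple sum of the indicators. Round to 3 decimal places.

Var(E+N+O) = 3 + 2·[0.22 + 0.20 + 0.22] = 3 + 1.28 = 4.28.
With uncorrelated errors the cross-covariances are all true-score covariance, so they carry over unchanged; only the diagonal terms shrink to ρᵢσᵢ².
True-score variance = [0.64 + 0.71 + 0.92] + 1.28 = 2.27 + 1.28 = 3.55.
Reliability = 3.55 / 4.28 = 0.829.

0.829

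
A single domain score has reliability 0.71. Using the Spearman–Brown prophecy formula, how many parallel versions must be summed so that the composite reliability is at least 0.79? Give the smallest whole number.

k ≥ ρ*(1−ρ₁)/(ρ₁(1−ρ*)) = 0.79·0.29 / (0.71·0.21) = 1.537.
Smallest integer k = 2.

2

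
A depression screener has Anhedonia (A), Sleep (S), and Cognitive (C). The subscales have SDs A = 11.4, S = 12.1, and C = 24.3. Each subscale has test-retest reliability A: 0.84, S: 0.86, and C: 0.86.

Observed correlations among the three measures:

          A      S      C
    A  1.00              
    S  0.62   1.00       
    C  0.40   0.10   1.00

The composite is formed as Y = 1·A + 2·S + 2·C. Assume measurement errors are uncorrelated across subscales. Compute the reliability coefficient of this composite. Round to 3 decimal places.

Var(Y) = 11.4² + 2²·12.1² + 2²·24.3² + 2·[2·11.4·12.1·0.62 + 2·11.4·24.3·0.40 + 4·12.1·24.3·0.10] = 3077.56 + 1020.55 = 4098.11.
With uncorrelated errors the cross-covariances are all true-score covariance, so they carry over unchanged; only the diagonal terms shrink to ρᵢσᵢ².
True-score variance = [11.4²·0.84 + 2²·12.1²·0.86 + 2²·24.3²·0.86] + 1020.55 = 2644.1 + 1020.55 = 3664.65.
Reliability = 3664.65 / 4098.11 = 0.894.

0.894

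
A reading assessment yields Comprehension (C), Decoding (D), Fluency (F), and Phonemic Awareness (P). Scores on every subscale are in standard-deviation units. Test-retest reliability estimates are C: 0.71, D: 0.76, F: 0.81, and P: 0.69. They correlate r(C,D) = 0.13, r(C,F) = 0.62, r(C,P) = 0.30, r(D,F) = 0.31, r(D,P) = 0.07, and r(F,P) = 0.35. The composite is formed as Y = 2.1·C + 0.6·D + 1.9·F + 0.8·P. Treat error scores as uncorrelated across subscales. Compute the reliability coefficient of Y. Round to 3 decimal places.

0.869

Var(Y) = 2.1² + 0.6² + 1.9² + 0.8² + 2·[1.26·0.13 + 3.99·0.62 + 1.68·0.30 + 1.14·0.31 + 0.48·0.07 + 1.52·0.35] = 9.02 + 8.1212 = 17.1412.
With uncorrelated errors the cross-covariances are all true-score covariance, so they carry over unchanged; only the diagonal terms shrink to ρᵢσᵢ².
True-score variance = [2.1²·0.71 + 0.6²·0.76 + 1.9²·0.81 + 0.8²·0.69] + 8.1212 = 6.7704 + 8.1212 = 14.8916.
Reliability = 14.8916 / 17.1412 = 0.869.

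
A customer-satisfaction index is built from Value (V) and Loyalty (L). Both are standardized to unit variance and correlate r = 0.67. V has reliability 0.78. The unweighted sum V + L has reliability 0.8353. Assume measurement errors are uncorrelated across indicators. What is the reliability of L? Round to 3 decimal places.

0.670

Var(V+L) = 2 + 2·0.67 = 3.340.
True-score variance = ρ_V + ρ_L + 2·0.67, so 0.8353 = (0.78 + ρ_L + 1.34) / 3.340.
ρ_L = 0.8353·3.340 − 0.78 − 1.34 = 0.670.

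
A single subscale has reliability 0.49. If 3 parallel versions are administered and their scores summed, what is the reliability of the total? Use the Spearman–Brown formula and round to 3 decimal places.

ρ_k = kρ / (1 + (k−1)ρ) = 3·0.49 / (1 + 2·0.49) = 1.470 / 1.980 = 0.742.

0.742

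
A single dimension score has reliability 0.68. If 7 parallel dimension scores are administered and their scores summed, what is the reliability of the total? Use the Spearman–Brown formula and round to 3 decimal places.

0.937

ρ_k = kρ / (1 + (k−1)ρ) = 7·0.68 / (1 + 6·0.68) = 4.760 / 5.080 = 0.937.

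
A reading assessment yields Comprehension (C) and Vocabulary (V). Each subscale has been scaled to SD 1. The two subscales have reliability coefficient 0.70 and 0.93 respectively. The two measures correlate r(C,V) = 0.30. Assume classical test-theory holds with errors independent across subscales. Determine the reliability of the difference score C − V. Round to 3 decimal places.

0.736

Var(C−V) = 1 + 1 − 2·0.30 = 2 − 0.6 = 1.4.
Because errors are independent across components, Cov(Tᵢ,Tⱼ) = Cov(Xᵢ,Xⱼ); the off-diagonal part of the true-score variance is the same as above.
True-score variance = [0.70 + 0.93] − 0.6 = 1.63 − 0.6 = 1.03.
Reliability = 1.03 / 1.4 = 0.736.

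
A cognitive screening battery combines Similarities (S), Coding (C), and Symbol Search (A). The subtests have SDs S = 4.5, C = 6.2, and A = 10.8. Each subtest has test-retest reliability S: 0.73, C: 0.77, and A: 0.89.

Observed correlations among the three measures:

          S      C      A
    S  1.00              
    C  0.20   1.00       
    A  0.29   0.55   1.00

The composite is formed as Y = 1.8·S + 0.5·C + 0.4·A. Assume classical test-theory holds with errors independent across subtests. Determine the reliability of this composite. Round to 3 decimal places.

0.842

Var(Y) = 1.8²·4.5² + 0.5²·6.2² + 0.4²·10.8² + 2·[0.9·4.5·6.2·0.20 + 0.72·4.5·10.8·0.29 + 0.2·6.2·10.8·0.55] = 93.8824 + 45.0706 = 138.953.
Because errors are independent across components, Cov(Tᵢ,Tⱼ) = Cov(Xᵢ,Xⱼ); the off-diagonal part of the true-score variance is the same as above.
True-score variance = [1.8²·4.5²·0.73 + 0.5²·6.2²·0.77 + 0.4²·10.8²·0.89] + 45.0706 = 71.9045 + 45.0706 = 116.975.
Reliability = 116.975 / 138.953 = 0.842.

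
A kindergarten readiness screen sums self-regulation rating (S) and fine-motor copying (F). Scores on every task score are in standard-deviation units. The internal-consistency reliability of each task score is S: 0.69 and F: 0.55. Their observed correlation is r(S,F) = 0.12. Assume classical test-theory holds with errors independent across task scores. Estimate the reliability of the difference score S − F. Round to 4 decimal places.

Var(S−F) = 1 + 1 − 2·0.12 = 2 − 0.24 = 1.76.
Because errors are independent across components, Cov(Tᵢ,Tⱼ) = Cov(Xᵢ,Xⱼ); the off-diagonal part of the true-score variance is the same as above.
True-score variance = [0.69 + 0.55] − 0.24 = 1.24 − 0.24 = 1.
Reliability = 1 / 1.76 = 0.5682.

0.5682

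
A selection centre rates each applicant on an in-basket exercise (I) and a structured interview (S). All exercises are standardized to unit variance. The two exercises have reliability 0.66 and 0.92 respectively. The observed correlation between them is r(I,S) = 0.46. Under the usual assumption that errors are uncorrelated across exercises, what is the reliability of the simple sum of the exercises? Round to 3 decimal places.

Var(I+S) = 2 + 2·[0.46] = 2 + 0.92 = 2.92.
Because errors are independent across components, Cov(Tᵢ,Tⱼ) = Cov(Xᵢ,Xⱼ); the off-diagonal part of the true-score variance is the same as above.
True-score variance = [0.66 + 0.92] + 0.92 = 1.58 + 0.92 = 2.5.
Reliability = 2.5 / 2.92 = 0.856.

0.856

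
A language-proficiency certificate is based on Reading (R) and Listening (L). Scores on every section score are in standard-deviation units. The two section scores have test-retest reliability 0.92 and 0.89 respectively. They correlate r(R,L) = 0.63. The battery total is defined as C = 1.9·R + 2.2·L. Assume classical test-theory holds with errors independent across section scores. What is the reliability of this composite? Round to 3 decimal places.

0.940

Var(C) = 1.9² + 2.2² + 2·[4.18·0.63] = 8.45 + 5.2668 = 13.7168.
Because errors are independent across components, Cov(Tᵢ,Tⱼ) = Cov(Xᵢ,Xⱼ); the off-diagonal part of the true-score variance is the same as above.
True-score variance = [1.9²·0.92 + 2.2²·0.89] + 5.2668 = 7.6288 + 5.2668 = 12.8956.
Reliability = 12.8956 / 13.7168 = 0.940.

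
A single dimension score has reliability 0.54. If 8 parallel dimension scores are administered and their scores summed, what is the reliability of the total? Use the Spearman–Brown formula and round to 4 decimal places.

0.9038

ρ_k = kρ / (1 + (k−1)ρ) = 8·0.54 / (1 + 7·0.54) = 4.320 / 4.780 = 0.9038.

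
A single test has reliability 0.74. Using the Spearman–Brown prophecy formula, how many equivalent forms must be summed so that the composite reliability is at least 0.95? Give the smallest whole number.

k ≥ ρ*(1−ρ₁)/(ρ₁(1−ρ*)) = 0.95·0.26 / (0.74·0.05) = 6.676.
Smallest integer k = 7.

7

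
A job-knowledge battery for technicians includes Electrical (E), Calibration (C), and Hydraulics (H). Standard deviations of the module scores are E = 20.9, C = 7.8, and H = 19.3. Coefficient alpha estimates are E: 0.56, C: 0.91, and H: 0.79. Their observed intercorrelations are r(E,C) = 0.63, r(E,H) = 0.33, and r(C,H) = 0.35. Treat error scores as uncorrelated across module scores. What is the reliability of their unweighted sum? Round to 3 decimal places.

0.809

Var(E+C+H) = 20.9² + 7.8² + 19.3² + 2·[20.9·7.8·0.63 + 20.9·19.3·0.33 + 7.8·19.3·0.35] = 870.14 + 577.007 = 1447.15.
Under uncorrelated errors the observed covariances equal the true-score covariances, so only the own-variance terms attenuate.
True-score variance = [20.9²·0.56 + 7.8²·0.91 + 19.3²·0.79] + 577.007 = 594.245 + 577.007 = 1171.25.
Reliability = 1171.25 / 1447.15 = 0.809.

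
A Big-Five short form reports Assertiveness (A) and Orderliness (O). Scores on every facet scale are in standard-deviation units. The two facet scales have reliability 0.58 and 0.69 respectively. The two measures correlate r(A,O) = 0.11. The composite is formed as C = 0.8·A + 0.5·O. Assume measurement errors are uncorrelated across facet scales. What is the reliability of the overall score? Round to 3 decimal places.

Var(C) = 0.8² + 0.5² + 2·[0.4·0.11] = 0.89 + 0.088 = 0.978.
Under uncorrelated errors the observed covariances equal the true-score covariances, so only the own-variance terms attenuate.
True-score variance = [0.8²·0.58 + 0.5²·0.69] + 0.088 = 0.5437 + 0.088 = 0.6317.
Reliability = 0.6317 / 0.978 = 0.646.

0.646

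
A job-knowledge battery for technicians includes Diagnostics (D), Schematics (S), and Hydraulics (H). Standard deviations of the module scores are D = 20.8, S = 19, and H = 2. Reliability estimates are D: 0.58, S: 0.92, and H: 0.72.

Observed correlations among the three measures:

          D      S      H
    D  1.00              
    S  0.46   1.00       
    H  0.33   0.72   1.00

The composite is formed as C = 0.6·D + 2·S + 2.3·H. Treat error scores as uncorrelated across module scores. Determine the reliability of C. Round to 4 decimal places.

0.9204

Var(C) = 0.6²·20.8² + 2²·19² + 2.3²·2² + 2·[1.2·20.8·19·0.46 + 1.38·20.8·2·0.33 + 4.6·19·2·0.72] = 1620.91 + 725.902 = 2346.81.
Because errors are independent across components, Cov(Tᵢ,Tⱼ) = Cov(Xᵢ,Xⱼ); the off-diagonal part of the true-score variance is the same as above.
True-score variance = [0.6²·20.8²·0.58 + 2²·19²·0.92 + 2.3²·2²·0.72] + 725.902 = 1434.05 + 725.902 = 2159.95.
Reliability = 2159.95 / 2346.81 = 0.9204.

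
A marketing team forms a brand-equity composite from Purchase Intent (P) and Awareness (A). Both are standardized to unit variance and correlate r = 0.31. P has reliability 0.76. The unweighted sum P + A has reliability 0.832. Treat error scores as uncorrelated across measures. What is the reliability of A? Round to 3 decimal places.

0.800

Var(P+A) = 2 + 2·0.31 = 2.620.
True-score variance = ρ_P + ρ_A + 2·0.31, so 0.832 = (0.76 + ρ_A + 0.62) / 2.620.
ρ_A = 0.832·2.620 − 0.76 − 0.62 = 0.800.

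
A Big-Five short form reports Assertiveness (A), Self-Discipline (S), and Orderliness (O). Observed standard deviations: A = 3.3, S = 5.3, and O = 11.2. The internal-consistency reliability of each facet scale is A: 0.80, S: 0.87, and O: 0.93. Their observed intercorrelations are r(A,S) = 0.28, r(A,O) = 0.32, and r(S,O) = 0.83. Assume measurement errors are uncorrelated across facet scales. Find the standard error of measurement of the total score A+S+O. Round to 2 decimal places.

3.82

Var(total) = 164.42 + 131.986 = 296.406.
True-score variance = 149.809 + 131.986 = 281.796, so reliability = 0.9507.
Error variance = 296.406 − 281.796 = 14.6105; SEM = √14.6105 = 3.82.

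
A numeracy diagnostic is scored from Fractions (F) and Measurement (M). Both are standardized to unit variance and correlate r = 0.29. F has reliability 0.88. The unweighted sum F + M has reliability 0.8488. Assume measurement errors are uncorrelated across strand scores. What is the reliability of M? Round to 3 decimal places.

Var(F+M) = 2 + 2·0.29 = 2.580.
True-score variance = ρ_F + ρ_M + 2·0.29, so 0.8488 = (0.88 + ρ_M + 0.58) / 2.580.
ρ_M = 0.8488·2.580 − 0.88 − 0.58 = 0.730.

0.730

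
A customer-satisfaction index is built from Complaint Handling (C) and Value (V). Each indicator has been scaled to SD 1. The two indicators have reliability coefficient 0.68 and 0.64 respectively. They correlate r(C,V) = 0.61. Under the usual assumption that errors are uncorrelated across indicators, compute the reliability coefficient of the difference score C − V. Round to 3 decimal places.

Var(C−V) = 1 + 1 − 2·0.61 = 2 − 1.22 = 0.78.
With uncorrelated errors the cross-covariances are all true-score covariance, so they carry over unchanged; only the diagonal terms shrink to ρᵢσᵢ².
True-score variance = [0.68 + 0.64] − 1.22 = 1.32 − 1.22 = 0.1.
Reliability = 0.1 / 0.78 = 0.128.

0.128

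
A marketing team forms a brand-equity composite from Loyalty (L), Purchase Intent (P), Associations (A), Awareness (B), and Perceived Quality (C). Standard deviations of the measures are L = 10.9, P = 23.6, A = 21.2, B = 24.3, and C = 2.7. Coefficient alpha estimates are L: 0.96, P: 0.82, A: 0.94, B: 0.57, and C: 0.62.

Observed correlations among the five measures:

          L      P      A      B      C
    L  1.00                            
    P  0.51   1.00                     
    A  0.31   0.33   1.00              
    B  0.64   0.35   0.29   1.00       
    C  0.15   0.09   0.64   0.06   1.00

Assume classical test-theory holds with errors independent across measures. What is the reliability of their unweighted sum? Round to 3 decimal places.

Var(L+P+A+B+C) = 10.9² + 23.6² + 21.2² + 24.3² + 2.7² + 2·[10.9·23.6·0.51 + 10.9·21.2·0.31 + 10.9·24.3·0.64 + 10.9·2.7·0.15 + 23.6·21.2·0.33 + 23.6·24.3·0.35 + 23.6·2.7·0.09 + 21.2·24.3·0.29 + 21.2·2.7·0.64 + 24.3·2.7·0.06] = 1722.99 + 1876.57 = 3599.56.
Because errors are independent across components, Cov(Tᵢ,Tⱼ) = Cov(Xᵢ,Xⱼ); the off-diagonal part of the true-score variance is the same as above.
True-score variance = [10.9²·0.96 + 23.6²·0.82 + 21.2²·0.94 + 24.3²·0.57 + 2.7²·0.62] + 1876.57 = 1334.34 + 1876.57 = 3210.9.
Reliability = 3210.9 / 3599.56 = 0.892.

0.892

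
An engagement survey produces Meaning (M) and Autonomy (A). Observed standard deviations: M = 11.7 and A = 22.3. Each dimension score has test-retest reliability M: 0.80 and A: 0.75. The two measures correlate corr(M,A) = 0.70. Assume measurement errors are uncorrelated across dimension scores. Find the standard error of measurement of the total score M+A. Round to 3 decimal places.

12.317

Var(total) = 634.18 + 365.274 = 999.454.
True-score variance = 482.48 + 365.274 = 847.754, so reliability = 0.8482.
Error variance = 999.454 − 847.754 = 151.7; SEM = √151.7 = 12.317.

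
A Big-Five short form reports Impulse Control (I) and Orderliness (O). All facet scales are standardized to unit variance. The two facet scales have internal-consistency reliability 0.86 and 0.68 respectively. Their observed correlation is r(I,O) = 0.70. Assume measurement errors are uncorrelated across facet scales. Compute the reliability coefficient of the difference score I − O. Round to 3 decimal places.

0.233

Var(I−O) = 1 + 1 − 2·0.70 = 2 − 1.4 = 0.6.
With uncorrelated errors the cross-covariances are all true-score covariance, so they carry over unchanged; only the diagonal terms shrink to ρᵢσᵢ².
True-score variance = [0.86 + 0.68] − 1.4 = 1.54 − 1.4 = 0.14.
Reliability = 0.14 / 0.6 = 0.233.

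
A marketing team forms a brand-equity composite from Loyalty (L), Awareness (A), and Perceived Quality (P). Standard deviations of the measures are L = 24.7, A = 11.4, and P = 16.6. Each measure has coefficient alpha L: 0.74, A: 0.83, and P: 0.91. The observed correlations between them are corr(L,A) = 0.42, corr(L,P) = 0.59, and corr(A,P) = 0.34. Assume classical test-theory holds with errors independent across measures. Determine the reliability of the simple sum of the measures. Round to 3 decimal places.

Var(L+A+P) = 24.7² + 11.4² + 16.6² + 2·[24.7·11.4·0.42 + 24.7·16.6·0.59 + 11.4·16.6·0.34] = 1015.61 + 849.034 = 1864.64.
Under uncorrelated errors the observed covariances equal the true-score covariances, so only the own-variance terms attenuate.
True-score variance = [24.7²·0.74 + 11.4²·0.83 + 16.6²·0.91] + 849.034 = 810.093 + 849.034 = 1659.13.
Reliability = 1659.13 / 1864.64 = 0.890.

0.890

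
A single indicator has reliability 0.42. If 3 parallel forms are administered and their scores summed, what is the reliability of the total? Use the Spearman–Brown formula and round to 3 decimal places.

0.685

ρ_k = kρ / (1 + (k−1)ρ) = 3·0.42 / (1 + 2·0.42) = 1.260 / 1.840 = 0.685.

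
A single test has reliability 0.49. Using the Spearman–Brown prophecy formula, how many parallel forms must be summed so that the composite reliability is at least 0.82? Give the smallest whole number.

k ≥ ρ*(1−ρ₁)/(ρ₁(1−ρ*)) = 0.82·0.51 / (0.49·0.18) = 4.741.
Smallest integer k = 5.

5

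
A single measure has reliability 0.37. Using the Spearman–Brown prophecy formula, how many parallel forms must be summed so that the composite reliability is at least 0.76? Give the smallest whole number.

6

k ≥ ρ*(1−ρ₁)/(ρ₁(1−ρ*)) = 0.76·0.63 / (0.37·0.24) = 5.392.
Smallest integer k = 6.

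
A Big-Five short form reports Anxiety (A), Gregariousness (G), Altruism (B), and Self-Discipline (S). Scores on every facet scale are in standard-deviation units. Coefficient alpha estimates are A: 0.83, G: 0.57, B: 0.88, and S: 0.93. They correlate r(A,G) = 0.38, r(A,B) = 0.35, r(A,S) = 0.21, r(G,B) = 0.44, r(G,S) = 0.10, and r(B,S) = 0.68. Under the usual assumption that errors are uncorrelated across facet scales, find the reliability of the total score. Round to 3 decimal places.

Var(A+G+B+S) = 4 + 2·[0.38 + 0.35 + 0.21 + 0.44 + 0.10 + 0.68] = 4 + 4.32 = 8.32.
With uncorrelated errors the cross-covariances are all true-score covariance, so they carry over unchanged; only the diagonal terms shrink to ρᵢσᵢ².
True-score variance = [0.83 + 0.57 + 0.88 + 0.93] + 4.32 = 3.21 + 4.32 = 7.53.
Reliability = 7.53 / 8.32 = 0.905.

0.905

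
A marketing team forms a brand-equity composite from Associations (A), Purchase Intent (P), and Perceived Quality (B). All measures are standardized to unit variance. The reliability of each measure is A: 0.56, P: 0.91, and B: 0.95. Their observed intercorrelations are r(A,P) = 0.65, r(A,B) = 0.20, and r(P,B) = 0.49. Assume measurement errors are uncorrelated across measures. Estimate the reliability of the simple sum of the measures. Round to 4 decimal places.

Var(A+P+B) = 3 + 2·[0.65 + 0.20 + 0.49] = 3 + 2.68 = 5.68.
Because errors are independent across components, Cov(Tᵢ,Tⱼ) = Cov(Xᵢ,Xⱼ); the off-diagonal part of the true-score variance is the same as above.
True-score variance = [0.56 + 0.91 + 0.95] + 2.68 = 2.42 + 2.68 = 5.1.
Reliability = 5.1 / 5.68 = 0.8979.

0.8979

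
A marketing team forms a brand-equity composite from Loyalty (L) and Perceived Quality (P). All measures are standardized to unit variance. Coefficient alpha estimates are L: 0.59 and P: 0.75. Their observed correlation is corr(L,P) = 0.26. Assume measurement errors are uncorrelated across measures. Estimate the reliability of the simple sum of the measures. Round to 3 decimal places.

0.738

Var(L+P) = 2 + 2·[0.26] = 2 + 0.52 = 2.52.
Because errors are independent across components, Cov(Tᵢ,Tⱼ) = Cov(Xᵢ,Xⱼ); the off-diagonal part of the true-score variance is the same as above.
True-score variance = [0.59 + 0.75] + 0.52 = 1.34 + 0.52 = 1.86.
Reliability = 1.86 / 2.52 = 0.738.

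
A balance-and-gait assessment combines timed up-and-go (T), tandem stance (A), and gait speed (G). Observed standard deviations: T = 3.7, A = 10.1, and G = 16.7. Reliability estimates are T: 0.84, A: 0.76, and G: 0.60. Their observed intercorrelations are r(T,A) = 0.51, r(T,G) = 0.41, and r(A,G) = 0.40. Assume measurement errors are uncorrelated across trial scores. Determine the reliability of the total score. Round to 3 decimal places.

0.776

Var(T+A+G) = 3.7² + 10.1² + 16.7² + 2·[3.7·10.1·0.51 + 3.7·16.7·0.41 + 10.1·16.7·0.40] = 394.59 + 223.721 = 618.311.
Because errors are independent across components, Cov(Tᵢ,Tⱼ) = Cov(Xᵢ,Xⱼ); the off-diagonal part of the true-score variance is the same as above.
True-score variance = [3.7²·0.84 + 10.1²·0.76 + 16.7²·0.60] + 223.721 = 256.361 + 223.721 = 480.082.
Reliability = 480.082 / 618.311 = 0.776.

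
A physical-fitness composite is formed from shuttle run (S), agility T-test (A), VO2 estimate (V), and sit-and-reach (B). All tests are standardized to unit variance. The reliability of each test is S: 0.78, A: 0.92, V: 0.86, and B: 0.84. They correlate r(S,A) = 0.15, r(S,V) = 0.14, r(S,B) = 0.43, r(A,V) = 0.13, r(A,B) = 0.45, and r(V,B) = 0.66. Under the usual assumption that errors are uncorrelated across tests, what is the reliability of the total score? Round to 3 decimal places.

Var(S+A+V+B) = 4 + 2·[0.15 + 0.14 + 0.43 + 0.13 + 0.45 + 0.66] = 4 + 3.92 = 7.92.
With uncorrelated errors the cross-covariances are all true-score covariance, so they carry over unchanged; only the diagonal terms shrink to ρᵢσᵢ².
True-score variance = [0.78 + 0.92 + 0.86 + 0.84] + 3.92 = 3.4 + 3.92 = 7.32.
Reliability = 7.32 / 7.92 = 0.924.

0.924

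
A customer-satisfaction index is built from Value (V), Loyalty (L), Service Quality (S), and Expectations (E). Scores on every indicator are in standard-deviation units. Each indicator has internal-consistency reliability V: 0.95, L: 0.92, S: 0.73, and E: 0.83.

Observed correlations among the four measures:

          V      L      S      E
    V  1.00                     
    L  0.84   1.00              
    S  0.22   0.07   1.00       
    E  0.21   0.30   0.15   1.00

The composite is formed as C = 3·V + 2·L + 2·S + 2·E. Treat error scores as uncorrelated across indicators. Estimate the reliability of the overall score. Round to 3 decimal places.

0.937

Var(C) = 3² + 2² + 2² + 2² + 2·[6·0.84 + 6·0.22 + 6·0.21 + 4·0.07 + 4·0.30 + 4·0.15] = 21 + 19.4 = 40.4.
Because errors are independent across components, Cov(Tᵢ,Tⱼ) = Cov(Xᵢ,Xⱼ); the off-diagonal part of the true-score variance is the same as above.
True-score variance = [3²·0.95 + 2²·0.92 + 2²·0.73 + 2²·0.83] + 19.4 = 18.47 + 19.4 = 37.87.
Reliability = 37.87 / 40.4 = 0.937.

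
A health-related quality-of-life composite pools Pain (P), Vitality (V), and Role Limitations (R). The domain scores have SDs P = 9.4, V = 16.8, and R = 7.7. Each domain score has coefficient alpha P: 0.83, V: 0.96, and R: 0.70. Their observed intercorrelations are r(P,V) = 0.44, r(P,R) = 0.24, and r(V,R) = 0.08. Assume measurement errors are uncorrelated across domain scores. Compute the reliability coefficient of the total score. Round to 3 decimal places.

Var(P+V+R) = 9.4² + 16.8² + 7.7² + 2·[9.4·16.8·0.44 + 9.4·7.7·0.24 + 16.8·7.7·0.08] = 429.89 + 194.41 = 624.3.
With uncorrelated errors the cross-covariances are all true-score covariance, so they carry over unchanged; only the diagonal terms shrink to ρᵢσᵢ².
True-score variance = [9.4²·0.83 + 16.8²·0.96 + 7.7²·0.70] + 194.41 = 385.792 + 194.41 = 580.202.
Reliability = 580.202 / 624.3 = 0.929.

0.929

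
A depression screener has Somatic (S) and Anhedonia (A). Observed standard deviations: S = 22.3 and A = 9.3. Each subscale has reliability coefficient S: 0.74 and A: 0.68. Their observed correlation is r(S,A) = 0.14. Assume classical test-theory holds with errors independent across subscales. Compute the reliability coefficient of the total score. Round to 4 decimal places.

0.7554

Var(S+A) = 22.3² + 9.3² + 2·[22.3·9.3·0.14] = 583.78 + 58.0692 = 641.849.
With uncorrelated errors the cross-covariances are all true-score covariance, so they carry over unchanged; only the diagonal terms shrink to ρᵢσᵢ².
True-score variance = [22.3²·0.74 + 9.3²·0.68] + 58.0692 = 426.808 + 58.0692 = 484.877.
Reliability = 484.877 / 641.849 = 0.7554.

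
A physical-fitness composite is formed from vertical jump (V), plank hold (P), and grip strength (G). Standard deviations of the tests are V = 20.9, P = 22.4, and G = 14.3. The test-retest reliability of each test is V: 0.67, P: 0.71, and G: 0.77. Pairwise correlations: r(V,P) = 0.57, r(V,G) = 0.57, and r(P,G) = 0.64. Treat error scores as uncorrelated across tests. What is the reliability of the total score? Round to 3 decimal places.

Var(V+P+G) = 20.9² + 22.4² + 14.3² + 2·[20.9·22.4·0.57 + 20.9·14.3·0.57 + 22.4·14.3·0.64] = 1143.06 + 1284.42 = 2427.48.
With uncorrelated errors the cross-covariances are all true-score covariance, so they carry over unchanged; only the diagonal terms shrink to ρᵢσᵢ².
True-score variance = [20.9²·0.67 + 22.4²·0.71 + 14.3²·0.77] + 1284.42 = 806.37 + 1284.42 = 2090.79.
Reliability = 2090.79 / 2427.48 = 0.861.

0.861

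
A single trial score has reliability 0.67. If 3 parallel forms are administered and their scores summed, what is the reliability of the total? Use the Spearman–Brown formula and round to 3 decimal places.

ρ_k = kρ / (1 + (k−1)ρ) = 3·0.67 / (1 + 2·0.67) = 2.010 / 2.340 = 0.859.

0.859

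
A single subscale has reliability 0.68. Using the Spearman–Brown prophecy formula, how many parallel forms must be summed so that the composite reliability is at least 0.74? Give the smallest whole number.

2

k ≥ ρ*(1−ρ₁)/(ρ₁(1−ρ*)) = 0.74·0.32 / (0.68·0.26) = 1.339.
Smallest integer k = 2.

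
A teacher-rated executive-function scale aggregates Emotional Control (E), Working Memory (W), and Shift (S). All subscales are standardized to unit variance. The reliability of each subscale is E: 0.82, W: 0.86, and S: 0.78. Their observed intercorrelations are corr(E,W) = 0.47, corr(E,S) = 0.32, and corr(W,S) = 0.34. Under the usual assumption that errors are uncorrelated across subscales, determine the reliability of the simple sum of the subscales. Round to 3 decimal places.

0.897

Var(E+W+S) = 3 + 2·[0.47 + 0.32 + 0.34] = 3 + 2.26 = 5.26.
Under uncorrelated errors the observed covariances equal the true-score covariances, so only the own-variance terms attenuate.
True-score variance = [0.82 + 0.86 + 0.78] + 2.26 = 2.46 + 2.26 = 4.72.
Reliability = 4.72 / 5.26 = 0.897.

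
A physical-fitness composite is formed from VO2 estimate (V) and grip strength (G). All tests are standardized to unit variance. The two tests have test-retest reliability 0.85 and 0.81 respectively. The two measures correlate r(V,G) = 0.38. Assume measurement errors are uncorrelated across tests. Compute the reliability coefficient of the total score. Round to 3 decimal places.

0.877

Var(V+G) = 2 + 2·[0.38] = 2 + 0.76 = 2.76.
Under uncorrelated errors the observed covariances equal the true-score covariances, so only the own-variance terms attenuate.
True-score variance = [0.85 + 0.81] + 0.76 = 1.66 + 0.76 = 2.42.
Reliability = 2.42 / 2.76 = 0.877.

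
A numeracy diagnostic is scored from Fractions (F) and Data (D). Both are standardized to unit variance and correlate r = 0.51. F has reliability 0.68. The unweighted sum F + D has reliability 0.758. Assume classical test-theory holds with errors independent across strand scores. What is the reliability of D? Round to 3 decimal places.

0.589

Var(F+D) = 2 + 2·0.51 = 3.020.
True-score variance = ρ_F + ρ_D + 2·0.51, so 0.758 = (0.68 + ρ_D + 1.02) / 3.020.
ρ_D = 0.758·3.020 − 0.68 − 1.02 = 0.589.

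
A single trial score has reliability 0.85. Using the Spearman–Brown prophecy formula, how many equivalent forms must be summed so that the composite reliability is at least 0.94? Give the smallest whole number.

3

k ≥ ρ*(1−ρ₁)/(ρ₁(1−ρ*)) = 0.94·0.15 / (0.85·0.06) = 2.765.
Smallest integer k = 3.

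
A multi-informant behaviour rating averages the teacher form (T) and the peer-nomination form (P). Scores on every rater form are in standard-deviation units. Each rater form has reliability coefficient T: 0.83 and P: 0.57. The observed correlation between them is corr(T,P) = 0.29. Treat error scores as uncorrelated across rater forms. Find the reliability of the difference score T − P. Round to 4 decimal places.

Var(T−P) = 1 + 1 − 2·0.29 = 2 − 0.58 = 1.42.
With uncorrelated errors the cross-covariances are all true-score covariance, so they carry over unchanged; only the diagonal terms shrink to ρᵢσᵢ².
True-score variance = [0.83 + 0.57] − 0.58 = 1.4 − 0.58 = 0.82.
Reliability = 0.82 / 1.42 = 0.5775.

0.5775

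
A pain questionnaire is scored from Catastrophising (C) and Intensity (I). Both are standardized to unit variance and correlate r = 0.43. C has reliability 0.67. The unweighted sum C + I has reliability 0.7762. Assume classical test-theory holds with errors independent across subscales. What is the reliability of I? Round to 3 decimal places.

0.690

Var(C+I) = 2 + 2·0.43 = 2.860.
True-score variance = ρ_C + ρ_I + 2·0.43, so 0.7762 = (0.67 + ρ_I + 0.86) / 2.860.
ρ_I = 0.7762·2.860 − 0.67 − 0.86 = 0.690.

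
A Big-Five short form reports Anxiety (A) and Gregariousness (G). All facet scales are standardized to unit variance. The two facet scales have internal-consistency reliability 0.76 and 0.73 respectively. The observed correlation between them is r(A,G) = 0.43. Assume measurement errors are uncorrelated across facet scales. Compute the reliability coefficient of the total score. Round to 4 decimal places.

0.8217

Var(A+G) = 2 + 2·[0.43] = 2 + 0.86 = 2.86.
Under uncorrelated errors the observed covariances equal the true-score covariances, so only the own-variance terms attenuate.
True-score variance = [0.76 + 0.73] + 0.86 = 1.49 + 0.86 = 2.35.
Reliability = 2.35 / 2.86 = 0.8217.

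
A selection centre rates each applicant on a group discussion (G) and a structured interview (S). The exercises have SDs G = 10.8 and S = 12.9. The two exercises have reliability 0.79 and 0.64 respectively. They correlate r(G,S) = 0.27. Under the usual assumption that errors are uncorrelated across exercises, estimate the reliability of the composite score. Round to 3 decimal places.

Var(G+S) = 10.8² + 12.9² + 2·[10.8·12.9·0.27] = 283.05 + 75.2328 = 358.283.
With uncorrelated errors the cross-covariances are all true-score covariance, so they carry over unchanged; only the diagonal terms shrink to ρᵢσᵢ².
True-score variance = [10.8²·0.79 + 12.9²·0.64] + 75.2328 = 198.648 + 75.2328 = 273.881.
Reliability = 273.881 / 358.283 = 0.764.

0.764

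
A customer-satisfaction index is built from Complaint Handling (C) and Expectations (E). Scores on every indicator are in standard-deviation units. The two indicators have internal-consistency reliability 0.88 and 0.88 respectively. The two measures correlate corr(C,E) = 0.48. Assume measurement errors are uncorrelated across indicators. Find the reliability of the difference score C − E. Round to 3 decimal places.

Var(C−E) = 1 + 1 − 2·0.48 = 2 − 0.96 = 1.04.
Because errors are independent across components, Cov(Tᵢ,Tⱼ) = Cov(Xᵢ,Xⱼ); the off-diagonal part of the true-score variance is the same as above.
True-score variance = [0.88 + 0.88] − 0.96 = 1.76 − 0.96 = 0.8.
Reliability = 0.8 / 1.04 = 0.769.

0.769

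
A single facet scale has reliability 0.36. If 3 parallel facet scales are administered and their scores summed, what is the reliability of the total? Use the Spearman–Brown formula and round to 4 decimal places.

0.6279

ρ_k = kρ / (1 + (k−1)ρ) = 3·0.36 / (1 + 2·0.36) = 1.080 / 1.720 = 0.6279.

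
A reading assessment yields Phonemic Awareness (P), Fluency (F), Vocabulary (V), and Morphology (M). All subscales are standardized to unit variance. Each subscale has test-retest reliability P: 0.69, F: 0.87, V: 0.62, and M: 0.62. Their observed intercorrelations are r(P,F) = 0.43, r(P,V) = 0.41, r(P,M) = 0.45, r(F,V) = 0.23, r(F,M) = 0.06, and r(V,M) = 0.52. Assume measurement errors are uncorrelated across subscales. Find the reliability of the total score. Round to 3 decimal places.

Var(P+F+V+M) = 4 + 2·[0.43 + 0.41 + 0.45 + 0.23 + 0.06 + 0.52] = 4 + 4.2 = 8.2.
With uncorrelated errors the cross-covariances are all true-score covariance, so they carry over unchanged; only the diagonal terms shrink to ρᵢσᵢ².
True-score variance = [0.69 + 0.87 + 0.62 + 0.62] + 4.2 = 2.8 + 4.2 = 7.
Reliability = 7 / 8.2 = 0.854.

0.854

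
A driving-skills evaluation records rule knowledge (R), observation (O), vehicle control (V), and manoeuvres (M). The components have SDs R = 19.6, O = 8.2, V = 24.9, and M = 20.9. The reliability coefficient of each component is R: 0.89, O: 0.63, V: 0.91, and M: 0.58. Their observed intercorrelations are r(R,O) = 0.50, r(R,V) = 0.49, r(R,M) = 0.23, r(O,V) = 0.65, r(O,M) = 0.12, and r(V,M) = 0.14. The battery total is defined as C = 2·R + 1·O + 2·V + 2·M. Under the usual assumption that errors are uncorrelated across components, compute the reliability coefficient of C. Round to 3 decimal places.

Var(C) = 2²·19.6² + 8.2² + 2²·24.9² + 2²·20.9² + 2·[2·19.6·8.2·0.50 + 4·19.6·24.9·0.49 + 4·19.6·20.9·0.23 + 2·8.2·24.9·0.65 + 2·8.2·20.9·0.12 + 4·24.9·20.9·0.14] = 5831.16 + 4184.28 = 10015.4.
Under uncorrelated errors the observed covariances equal the true-score covariances, so only the own-variance terms attenuate.
True-score variance = [2²·19.6²·0.89 + 8.2²·0.63 + 2²·24.9²·0.91 + 2²·20.9²·0.58] + 4184.28 = 4680.21 + 4184.28 = 8864.49.
Reliability = 8864.49 / 10015.4 = 0.885.

0.885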